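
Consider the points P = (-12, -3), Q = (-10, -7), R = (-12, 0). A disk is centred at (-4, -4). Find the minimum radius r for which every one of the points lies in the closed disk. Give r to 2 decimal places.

The required radius is the distance from (-4, -4) to the farthest point.
Squared distances: 65, 45, 80.
Maximum is 80, attained at R.
r = √80 ≈ 8.94.

8.94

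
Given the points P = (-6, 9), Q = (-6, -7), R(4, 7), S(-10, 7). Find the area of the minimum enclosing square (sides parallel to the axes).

The bounding box has width 14 and height 16.
An axis-aligned square enclosing the set must have side ≥ max(width, height).
So the minimum side is max(14, 16) = 16.
Area = 16² = 256.

256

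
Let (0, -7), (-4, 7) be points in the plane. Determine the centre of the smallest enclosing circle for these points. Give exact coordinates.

The smallest circle enclosing two points has them as diameter endpoints.
Centre = midpoint = (-2, 0); r² = |(0, -7)−(-4, 7)|²/4 = 212/4 = 53.
Centre = (-2, 0).

(-2, 0)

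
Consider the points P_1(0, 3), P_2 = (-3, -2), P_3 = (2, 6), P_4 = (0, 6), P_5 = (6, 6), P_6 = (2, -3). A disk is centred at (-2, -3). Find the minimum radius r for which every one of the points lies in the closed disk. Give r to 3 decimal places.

The required radius is the distance from (-2, -3) to the farthest point.
Squared distances: 40, 2, 97, 85, 145, 16.
Maximum is 145, attained at P_5.
r = √145 ≈ 12.042.

12.042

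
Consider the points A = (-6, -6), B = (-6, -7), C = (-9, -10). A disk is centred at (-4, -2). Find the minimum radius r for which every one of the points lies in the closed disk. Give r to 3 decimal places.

The required radius is the distance from (-4, -2) to the farthest point.
Squared distances: 20, 29, 89.
Maximum is 89, attained at C.
r = √89 ≈ 9.434.

9.434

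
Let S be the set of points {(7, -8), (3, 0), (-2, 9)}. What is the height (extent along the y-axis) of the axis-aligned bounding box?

17

max y = 9, min y = -8, so height = 17.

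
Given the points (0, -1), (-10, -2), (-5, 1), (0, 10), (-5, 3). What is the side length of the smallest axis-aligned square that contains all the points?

12

The bounding box has width 10 and height 12.
An axis-aligned square enclosing the set must have side ≥ max(width, height).
So the minimum side is max(10, 12) = 12.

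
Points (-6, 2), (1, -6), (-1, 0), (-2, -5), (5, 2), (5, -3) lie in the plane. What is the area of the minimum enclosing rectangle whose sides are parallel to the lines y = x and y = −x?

112

In coordinates u = x + y, v = x − y the rectangle is axis-aligned; the map (x,y)→(u,v) scales areas by 2.
u-values: -4, -5, -1, -7, 7, 2; range = 7 − (-7) = 14.
v-values: -8, 7, -1, 3, 3, 8; range = 8 − (-8) = 16.
Area = (14 × 16) / 2 = 112.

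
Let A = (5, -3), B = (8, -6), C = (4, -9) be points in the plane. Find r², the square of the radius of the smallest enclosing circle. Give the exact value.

Side lengths²: AB² = 18, AC² = 37, BC² = 25.
Since AC² = 37 < 25 + 18 = 43, the triangle is acute, so the smallest enclosing circle is the circumcircle.
Circumcentre = (69/14, -85/14), r² = 925/98.

925/98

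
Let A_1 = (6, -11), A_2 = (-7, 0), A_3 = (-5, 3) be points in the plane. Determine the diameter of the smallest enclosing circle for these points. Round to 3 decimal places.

17.804

Side lengths²: A_1A_2² = 290, A_1A_3² = 317, A_2A_3² = 13.
Since A_1A_3² = 317 ≥ 290 + 13 = 303, the angle opposite A_1A_3 is not acute, so the smallest enclosing circle has A_1A_3 as diameter.
Centre = midpoint of A_1A_3 = (0.5, -4), r² = 317/4 = 79.25.
Diameter = 2r = 2√(79.25) ≈ 17.804.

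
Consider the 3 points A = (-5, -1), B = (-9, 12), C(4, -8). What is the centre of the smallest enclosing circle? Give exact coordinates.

(-2.5, 2)

Side lengths²: AB² = 185, AC² = 130, BC² = 569.
Since BC² = 569 ≥ 185 + 130 = 315, the angle opposite BC is not acute, so the smallest enclosing circle has BC as diameter.
Centre = midpoint of BC = (-2.5, 2), r² = 569/4 = 142.25.
Centre = (-2.5, 2).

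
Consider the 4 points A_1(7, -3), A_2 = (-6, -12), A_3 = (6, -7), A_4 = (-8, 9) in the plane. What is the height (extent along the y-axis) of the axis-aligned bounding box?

max y = 9, min y = -12, so height = 21.

21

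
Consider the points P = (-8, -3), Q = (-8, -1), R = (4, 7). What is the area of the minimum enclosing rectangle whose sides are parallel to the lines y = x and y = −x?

In coordinates u = x + y, v = x − y the rectangle is axis-aligned; the map (x,y)→(u,v) scales areas by 2.
u-values: -11, -9, 11; range = 11 − (-11) = 22.
v-values: -5, -7, -3; range = -3 − (-7) = 4.
Area = (22 × 4) / 2 = 44.

44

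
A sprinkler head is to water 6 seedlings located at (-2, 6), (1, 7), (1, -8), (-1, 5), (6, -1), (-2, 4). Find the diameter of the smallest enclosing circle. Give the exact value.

15

The farthest pair is (1, 7)–(1, -8) with squared distance 225. The circle on this segment as diameter has centre (1, -0.5) and r² = 225/4 = 56.25.
Check (-2, 6): distance² to centre = 51.25 ≤ 56.25, so it lies inside.
All remaining points lie in this disk, and no smaller disk contains both endpoints, so this is the minimum enclosing circle.
Diameter = 2r = 2√(56.25) = 15.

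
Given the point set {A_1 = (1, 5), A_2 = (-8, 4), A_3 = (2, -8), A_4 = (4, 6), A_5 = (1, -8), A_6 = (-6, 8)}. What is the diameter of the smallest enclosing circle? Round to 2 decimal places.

The minimum enclosing circle of a finite set is fixed by two of the points (as a diameter) or three (as a circumcircle).
The farthest pair is A_3–A_6 with squared distance 320. The circle on this segment as diameter has centre (-2, 0) and r² = 320/4 = 80.
Check A_1: distance² to centre = 34 ≤ 80, so it lies inside.
All remaining points lie in this disk, and no smaller disk contains both endpoints, so this is the minimum enclosing circle.
Diameter = 2r = 2√80 ≈ 17.89.

17.89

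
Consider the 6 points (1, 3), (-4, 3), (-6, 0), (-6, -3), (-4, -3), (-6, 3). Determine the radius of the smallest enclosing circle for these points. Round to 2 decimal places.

4.61

The minimum enclosing circle of a finite set is fixed by two of the points (as a diameter) or three (as a circumcircle).
The farthest pair is (1, 3)–(-6, -3) with squared distance 85. The circle on this segment as diameter has centre (-2.5, 0) and r² = 85/4 = 21.25.
Check (-4, 3): distance² to centre = 11.25 ≤ 21.25, so it lies inside.
All remaining points lie in this disk, and no smaller disk contains both endpoints, so this is the minimum enclosing circle.
r = √(21.25) ≈ 4.61.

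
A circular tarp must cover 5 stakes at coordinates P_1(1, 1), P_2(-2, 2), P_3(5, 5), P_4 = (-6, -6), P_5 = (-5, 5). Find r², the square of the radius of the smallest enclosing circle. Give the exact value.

By Welzl's lemma the MEC is supported by two points (diametrically opposite) or three points (on a circumcircle).
The farthest pair is P_3–P_4 with squared distance 242. The circle on this segment as diameter has centre (-0.5, -0.5) and r² = 242/4 = 60.5.
Check P_1: distance² to centre = 4.5 ≤ 60.5, so it lies inside.
All remaining points lie in this disk, and no smaller disk contains both endpoints, so this is the minimum enclosing circle.

60.5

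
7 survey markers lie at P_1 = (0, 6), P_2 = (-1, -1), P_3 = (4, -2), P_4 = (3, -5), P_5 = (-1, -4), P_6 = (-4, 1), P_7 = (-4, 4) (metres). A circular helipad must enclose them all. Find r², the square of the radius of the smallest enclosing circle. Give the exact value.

33.8

By Welzl's lemma the MEC is supported by two points (diametrically opposite) or three points (on a circumcircle).
The minimum enclosing circle is determined by three boundary points: P_1, P_4, P_7.
Their circumcentre is (0.4, 0.2) with r² = 33.8.
The farthest remaining point P_6 is at distance² 20 ≤ 33.8.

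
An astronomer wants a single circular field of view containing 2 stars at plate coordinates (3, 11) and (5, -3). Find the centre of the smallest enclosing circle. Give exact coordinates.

(4, 4)

The smallest circle enclosing two points has them as diameter endpoints.
Centre = midpoint = (4, 4); r² = |(3, 11)−(5, -3)|²/4 = 200/4 = 50.
Centre = (4, 4).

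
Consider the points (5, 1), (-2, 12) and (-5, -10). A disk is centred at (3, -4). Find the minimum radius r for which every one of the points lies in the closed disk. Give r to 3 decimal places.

The required radius is the distance from (3, -4) to the farthest point.
Squared distances: 29, 281, 100.
Maximum is 281, attained at (-2, 12).
r = √281 ≈ 16.763.

16.763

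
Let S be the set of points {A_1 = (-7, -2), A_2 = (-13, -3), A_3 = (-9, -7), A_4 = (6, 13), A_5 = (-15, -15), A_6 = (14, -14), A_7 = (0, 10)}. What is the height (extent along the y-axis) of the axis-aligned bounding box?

28

max y = 13, min y = -15, so height = 28.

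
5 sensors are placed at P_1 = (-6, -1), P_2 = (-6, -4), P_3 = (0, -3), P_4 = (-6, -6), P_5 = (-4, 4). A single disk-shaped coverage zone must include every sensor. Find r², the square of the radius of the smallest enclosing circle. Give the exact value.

4225/162

The minimum enclosing circle is determined by three boundary points: P_3, P_4, P_5.
Their circumcentre is (-85/18, -19/18) with r² = 4225/162.
The farthest remaining point P_2 is at distance² 1669/162 ≤ 4225/162.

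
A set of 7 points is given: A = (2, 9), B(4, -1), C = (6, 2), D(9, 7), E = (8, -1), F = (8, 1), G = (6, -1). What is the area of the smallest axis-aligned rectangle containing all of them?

x ranges over [2, 9], width 7.
y ranges over [-1, 9], height 10.
Area = 7 × 10 = 70.

70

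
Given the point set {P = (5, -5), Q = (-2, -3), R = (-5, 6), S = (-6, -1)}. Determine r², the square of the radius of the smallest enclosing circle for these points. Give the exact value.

55.25

The farthest pair is P–R with squared distance 221. The circle on this segment as diameter has centre (0, 0.5) and r² = 221/4 = 55.25.
Check Q: distance² to centre = 16.25 ≤ 55.25, so it lies inside.
All remaining points lie in this disk, and no smaller disk contains both endpoints, so this is the minimum enclosing circle.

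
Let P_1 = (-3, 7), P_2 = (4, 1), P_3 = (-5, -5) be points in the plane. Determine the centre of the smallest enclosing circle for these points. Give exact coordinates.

(-2.3125, 0.71875)

Side lengths²: P_1P_2² = 85, P_1P_3² = 148, P_2P_3² = 117.
Since P_1P_3² = 148 < 117 + 85 = 202, the triangle is acute, so the smallest enclosing circle is the circumcircle.
Circumcentre = (-2.3125, 0.71875), r² = 39.9267578125.
Centre = (-2.3125, 0.71875).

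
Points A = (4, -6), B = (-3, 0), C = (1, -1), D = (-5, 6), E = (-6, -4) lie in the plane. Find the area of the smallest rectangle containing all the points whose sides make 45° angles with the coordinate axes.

115.5

In coordinates u = x + y, v = x − y the rectangle is axis-aligned; the map (x,y)→(u,v) scales areas by 2.
u-values: -2, -3, 0, 1, -10; range = 1 − (-10) = 11.
v-values: 10, -3, 2, -11, -2; range = 10 − (-11) = 21.
Area = (11 × 21) / 2 = 115.5.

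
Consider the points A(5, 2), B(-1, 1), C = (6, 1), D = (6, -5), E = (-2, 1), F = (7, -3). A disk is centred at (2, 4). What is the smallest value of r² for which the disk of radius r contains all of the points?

The required radius is the distance from (2, 4) to the farthest point.
Squared distances: 13, 18, 25, 97, 25, 74.
Maximum is 97, attained at D.

97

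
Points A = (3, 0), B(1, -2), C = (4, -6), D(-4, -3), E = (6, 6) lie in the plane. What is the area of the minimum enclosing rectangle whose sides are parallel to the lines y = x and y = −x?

104.5

In coordinates u = x + y, v = x − y the rectangle is axis-aligned; the map (x,y)→(u,v) scales areas by 2.
u-values: 3, -1, -2, -7, 12; range = 12 − (-7) = 19.
v-values: 3, 3, 10, -1, 0; range = 10 − (-1) = 11.
Area = (19 × 11) / 2 = 104.5.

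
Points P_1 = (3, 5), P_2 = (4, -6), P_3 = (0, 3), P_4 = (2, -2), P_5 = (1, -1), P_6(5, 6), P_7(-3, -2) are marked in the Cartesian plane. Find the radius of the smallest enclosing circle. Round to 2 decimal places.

The minimum enclosing circle is determined by three boundary points: P_2, P_6, P_7.
Their circumcentre is (63/22, 3/22) with r² = 9425/242.
The farthest remaining point P_1 is at distance² 5729/242 ≤ 9425/242.
r = √(9425/242) ≈ 6.24.

6.24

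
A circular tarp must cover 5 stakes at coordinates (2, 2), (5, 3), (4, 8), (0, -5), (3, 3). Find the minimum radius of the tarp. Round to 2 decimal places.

The farthest pair is (4, 8)–(0, -5) with squared distance 185. The circle on this segment as diameter has centre (2, 1.5) and r² = 185/4 = 46.25.
Check (2, 2): distance² to centre = 0.25 ≤ 46.25, so it lies inside.
All remaining points lie in this disk, and no smaller disk contains both endpoints, so this is the minimum enclosing circle.
r = √(46.25) ≈ 6.80.

6.80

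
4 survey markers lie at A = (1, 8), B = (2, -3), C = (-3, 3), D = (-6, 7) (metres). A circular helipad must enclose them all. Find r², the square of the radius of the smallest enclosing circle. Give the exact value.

62525/1521

A smallest enclosing disk is always determined by at most three of the input points on its boundary.
The minimum enclosing circle is determined by three boundary points: A, B, D.
Their circumcentre is (-68/39, 86/39) with r² = 62525/1521.
The farthest remaining point C is at distance² 3362/1521 ≤ 62525/1521.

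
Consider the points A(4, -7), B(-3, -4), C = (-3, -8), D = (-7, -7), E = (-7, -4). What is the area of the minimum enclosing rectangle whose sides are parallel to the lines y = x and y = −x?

In coordinates u = x + y, v = x − y the rectangle is axis-aligned; the map (x,y)→(u,v) scales areas by 2.
u-values: -3, -7, -11, -14, -11; range = -3 − (-14) = 11.
v-values: 11, 1, 5, 0, -3; range = 11 − (-3) = 14.
Area = (11 × 14) / 2 = 77.

77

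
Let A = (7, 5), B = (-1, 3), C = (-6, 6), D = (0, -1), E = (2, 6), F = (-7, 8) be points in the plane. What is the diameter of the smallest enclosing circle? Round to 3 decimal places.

14.334

A smallest enclosing disk is always determined by at most three of the input points on its boundary.
The minimum enclosing circle is determined by three boundary points: A, D, F.
Their circumcentre is (-1/14, 37/6) with r² = 45305/882.
The farthest remaining point C is at distance² 31025/882 ≤ 45305/882.
Diameter = 2r = 2√(45305/882) ≈ 14.334.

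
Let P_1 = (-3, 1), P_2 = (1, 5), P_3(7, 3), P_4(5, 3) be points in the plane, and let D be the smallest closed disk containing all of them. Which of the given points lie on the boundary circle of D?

A smallest enclosing disk is always determined by at most three of the input points on its boundary.
The farthest pair is P_1–P_3 with squared distance 104. The circle on this segment as diameter has centre (2, 2) and r² = 104/4 = 26.
Check P_2: distance² to centre = 10 ≤ 26, so it lies inside.
All remaining points lie in this disk, and no smaller disk contains both endpoints, so this is the minimum enclosing circle.
The points at distance exactly r from the centre are P_1, P_3 — 2 points.

P_1, P_3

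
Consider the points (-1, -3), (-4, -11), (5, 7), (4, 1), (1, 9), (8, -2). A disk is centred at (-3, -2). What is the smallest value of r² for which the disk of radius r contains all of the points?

The required radius is the distance from (-3, -2) to the farthest point.
Squared distances: 5, 82, 145, 58, 137, 121.
Maximum is 145, attained at (5, 7).

145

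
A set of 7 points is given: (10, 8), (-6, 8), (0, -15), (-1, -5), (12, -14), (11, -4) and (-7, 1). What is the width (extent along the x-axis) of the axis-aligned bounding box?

max x = 12, min x = -7, so width = 19.

19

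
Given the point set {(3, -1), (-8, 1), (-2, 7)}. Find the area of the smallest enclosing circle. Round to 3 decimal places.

Call the three points A, B, C in the order given.
Side lengths²: AB² = 125, AC² = 89, BC² = 72.
Since AB² = 125 < 89 + 72 = 161, the triangle is acute, so the smallest enclosing circle is the circumcircle.
Circumcentre = (-59/26, 33/26), r² = 11125/338.
Area = π·r² = π·11125/338 ≈ 103.403.

103.403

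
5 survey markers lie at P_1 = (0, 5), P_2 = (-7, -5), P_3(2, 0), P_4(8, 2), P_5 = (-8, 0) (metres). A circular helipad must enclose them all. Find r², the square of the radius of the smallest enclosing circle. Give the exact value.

115765/1681

A smallest enclosing disk is always determined by at most three of the input points on its boundary.
The minimum enclosing circle is determined by three boundary points: P_2, P_4, P_5.
Their circumcentre is (10/41, -39/41) with r² = 115765/1681.
The farthest remaining point P_1 is at distance² 59636/1681 ≤ 115765/1681.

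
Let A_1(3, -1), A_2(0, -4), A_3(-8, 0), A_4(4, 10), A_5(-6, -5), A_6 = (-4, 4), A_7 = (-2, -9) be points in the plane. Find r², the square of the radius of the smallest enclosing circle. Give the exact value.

The farthest pair is A_4–A_7 with squared distance 397. The circle on this segment as diameter has centre (1, 0.5) and r² = 397/4 = 99.25.
Check A_1: distance² to centre = 6.25 ≤ 99.25, so it lies inside.
All remaining points lie in this disk, and no smaller disk contains both endpoints, so this is the minimum enclosing circle.

99.25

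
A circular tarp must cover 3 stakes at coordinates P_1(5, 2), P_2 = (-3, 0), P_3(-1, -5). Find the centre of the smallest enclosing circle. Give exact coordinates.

(67/44, -12/11)

Side lengths²: P_1P_2² = 68, P_1P_3² = 85, P_2P_3² = 29.
Since P_1P_3² = 85 < 68 + 29 = 97, the triangle is acute, so the smallest enclosing circle is the circumcircle.
Circumcentre = (67/44, -12/11), r² = 41905/1936.
Centre = (67/44, -12/11).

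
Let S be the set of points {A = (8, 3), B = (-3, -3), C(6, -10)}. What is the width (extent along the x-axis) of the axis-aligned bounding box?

max x = 8, min x = -3, so width = 11.

11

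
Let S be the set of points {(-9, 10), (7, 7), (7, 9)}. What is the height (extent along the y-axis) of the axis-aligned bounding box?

max y = 10, min y = 7, so height = 3.

3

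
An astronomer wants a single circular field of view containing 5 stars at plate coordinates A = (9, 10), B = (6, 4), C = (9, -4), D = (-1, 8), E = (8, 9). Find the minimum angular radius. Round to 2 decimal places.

7.96

A smallest enclosing disk is always determined by at most three of the input points on its boundary.
The minimum enclosing circle is determined by three boundary points: A, C, D.
Their circumcentre is (5.2, 3) with r² = 63.44.
The farthest remaining point E is at distance² 43.84 ≤ 63.44.
r = √(63.44) ≈ 7.96.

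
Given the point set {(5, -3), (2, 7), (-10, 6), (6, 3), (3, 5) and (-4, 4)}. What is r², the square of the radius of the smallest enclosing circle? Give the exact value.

76.5

A smallest enclosing disk is always determined by at most three of the input points on its boundary.
The farthest pair is (5, -3)–(-10, 6) with squared distance 306. The circle on this segment as diameter has centre (-2.5, 1.5) and r² = 306/4 = 76.5.
Check (2, 7): distance² to centre = 50.5 ≤ 76.5, so it lies inside.
All remaining points lie in this disk, and no smaller disk contains both endpoints, so this is the minimum enclosing circle.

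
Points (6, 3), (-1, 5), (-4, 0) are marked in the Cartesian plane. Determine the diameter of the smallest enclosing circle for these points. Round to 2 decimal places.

10.44

Call the three points A, B, C in the order given.
Side lengths²: AB² = 53, AC² = 109, BC² = 34.
Since AC² = 109 ≥ 53 + 34 = 87, the angle opposite AC is not acute, so the smallest enclosing circle has AC as diameter.
Centre = midpoint of AC = (1, 1.5), r² = 109/4 = 27.25.
Diameter = 2r = 2√(27.25) ≈ 10.44.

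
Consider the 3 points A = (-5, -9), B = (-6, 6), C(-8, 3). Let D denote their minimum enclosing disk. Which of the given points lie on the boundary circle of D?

A, B

Side lengths²: AB² = 226, AC² = 153, BC² = 13.
Since AB² = 226 ≥ 153 + 13 = 166, the angle opposite AB is not acute, so the smallest enclosing circle has AB as diameter.
Centre = midpoint of AB = (-5.5, -1.5), r² = 226/4 = 56.5.
The points at distance exactly r from the centre are A, B — 2 points.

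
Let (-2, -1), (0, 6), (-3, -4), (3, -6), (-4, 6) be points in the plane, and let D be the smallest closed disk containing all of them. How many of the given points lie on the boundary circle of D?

By Welzl's lemma the MEC is supported by two points (diametrically opposite) or three points (on a circumcircle).
The farthest pair is (3, -6)–(-4, 6) with squared distance 193. The circle on this segment as diameter has centre (-0.5, 0) and r² = 193/4 = 48.25.
Check (-2, -1): distance² to centre = 3.25 ≤ 48.25, so it lies inside.
All remaining points lie in this disk, and no smaller disk contains both endpoints, so this is the minimum enclosing circle.
The points at distance exactly r from the centre are (3, -6), (-4, 6) — 2 points.

2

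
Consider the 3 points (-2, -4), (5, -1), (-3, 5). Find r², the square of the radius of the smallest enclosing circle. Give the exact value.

29725/1089

Call the three points A, B, C in the order given.
Side lengths²: AB² = 58, AC² = 82, BC² = 100.
Since BC² = 100 < 82 + 58 = 140, the triangle is acute, so the smallest enclosing circle is the circumcircle.
Circumcentre = (1/11, 26/33), r² = 29725/1089.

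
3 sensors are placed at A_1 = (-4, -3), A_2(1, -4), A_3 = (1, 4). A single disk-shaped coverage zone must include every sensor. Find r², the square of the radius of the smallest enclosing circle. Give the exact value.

19.24

Side lengths²: A_1A_2² = 26, A_1A_3² = 74, A_2A_3² = 64.
Since A_1A_3² = 74 < 64 + 26 = 90, the triangle is acute, so the smallest enclosing circle is the circumcircle.
Circumcentre = (-0.8, 0), r² = 19.24.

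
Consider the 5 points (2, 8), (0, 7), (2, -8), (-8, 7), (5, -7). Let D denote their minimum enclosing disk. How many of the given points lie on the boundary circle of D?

The minimum enclosing circle of a finite set is fixed by two of the points (as a diameter) or three (as a circumcircle).
The farthest pair is (-8, 7)–(5, -7) with squared distance 365. The circle on this segment as diameter has centre (-1.5, 0) and r² = 365/4 = 91.25.
Check (2, 8): distance² to centre = 76.25 ≤ 91.25, so it lies inside.
All remaining points lie in this disk, and no smaller disk contains both endpoints, so this is the minimum enclosing circle.
The points at distance exactly r from the centre are (-8, 7), (5, -7) — 2 points.

2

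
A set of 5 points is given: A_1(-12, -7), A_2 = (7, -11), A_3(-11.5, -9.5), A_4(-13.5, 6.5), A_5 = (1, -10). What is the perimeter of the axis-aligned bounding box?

Width = max x − min x = 7 − (-13.5) = 20.5.
Height = max y − min y = 6.5 − (-11) = 17.5.
Perimeter = 2(20.5 + 17.5) = 76.

76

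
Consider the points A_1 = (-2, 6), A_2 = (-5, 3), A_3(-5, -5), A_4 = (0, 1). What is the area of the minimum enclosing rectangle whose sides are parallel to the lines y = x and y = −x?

56

In coordinates u = x + y, v = x − y the rectangle is axis-aligned; the map (x,y)→(u,v) scales areas by 2.
u-values: 4, -2, -10, 1; range = 4 − (-10) = 14.
v-values: -8, -8, 0, -1; range = 0 − (-8) = 8.
Area = (14 × 8) / 2 = 56.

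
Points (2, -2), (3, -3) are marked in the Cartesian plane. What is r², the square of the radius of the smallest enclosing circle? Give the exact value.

The smallest circle enclosing two points has them as diameter endpoints.
Centre = midpoint = (2.5, -2.5); r² = |(2, -2)−(3, -3)|²/4 = 2/4 = 0.5.

0.5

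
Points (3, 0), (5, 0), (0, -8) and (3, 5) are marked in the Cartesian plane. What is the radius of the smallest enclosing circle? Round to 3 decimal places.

6.671

The farthest pair is (0, -8)–(3, 5) with squared distance 178. The circle on this segment as diameter has centre (1.5, -1.5) and r² = 178/4 = 44.5.
Check (3, 0): distance² to centre = 4.5 ≤ 44.5, so it lies inside.
All remaining points lie in this disk, and no smaller disk contains both endpoints, so this is the minimum enclosing circle.
r = √(44.5) ≈ 6.671.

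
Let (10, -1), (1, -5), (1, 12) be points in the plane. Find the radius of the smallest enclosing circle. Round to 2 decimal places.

Call the three points A, B, C in the order given.
Side lengths²: AB² = 97, AC² = 250, BC² = 289.
Since BC² = 289 < 250 + 97 = 347, the triangle is acute, so the smallest enclosing circle is the circumcircle.
Circumcentre = (47/18, 3.5), r² = 12125/162.
r = √(12125/162) ≈ 8.65.

8.65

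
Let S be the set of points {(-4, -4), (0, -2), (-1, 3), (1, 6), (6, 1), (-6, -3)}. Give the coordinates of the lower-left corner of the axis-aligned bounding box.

(-6, -4)

x-range [-6, 6], y-range [-4, 6].
The lower-left corner is (-6, -4).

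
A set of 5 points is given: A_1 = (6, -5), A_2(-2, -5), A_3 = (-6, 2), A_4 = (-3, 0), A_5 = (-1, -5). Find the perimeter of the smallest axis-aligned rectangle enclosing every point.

38

Width = max x − min x = 6 − (-6) = 12.
Height = max y − min y = 2 − (-5) = 7.
Perimeter = 2(12 + 7) = 38.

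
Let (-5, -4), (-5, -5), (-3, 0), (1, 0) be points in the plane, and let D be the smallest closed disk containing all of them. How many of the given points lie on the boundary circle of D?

A smallest enclosing disk is always determined by at most three of the input points on its boundary.
The farthest pair is (-5, -5)–(1, 0) with squared distance 61. The circle on this segment as diameter has centre (-2, -2.5) and r² = 61/4 = 15.25.
Check (-5, -4): distance² to centre = 11.25 ≤ 15.25, so it lies inside.
All remaining points lie in this disk, and no smaller disk contains both endpoints, so this is the minimum enclosing circle.
The points at distance exactly r from the centre are (-5, -5), (1, 0) — 2 points.

2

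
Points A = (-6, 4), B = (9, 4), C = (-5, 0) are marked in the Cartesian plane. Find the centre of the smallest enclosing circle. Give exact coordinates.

Side lengths²: AB² = 225, AC² = 17, BC² = 212.
Since AB² = 225 < 212 + 17 = 229, the triangle is acute, so the smallest enclosing circle is the circumcircle.
Circumcentre = (1.5, 3.75), r² = 56.3125.
Centre = (1.5, 3.75).

(1.5, 3.75)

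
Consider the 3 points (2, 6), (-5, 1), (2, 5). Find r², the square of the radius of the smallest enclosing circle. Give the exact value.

Call the three points A, B, C in the order given.
Side lengths²: AB² = 74, AC² = 1, BC² = 65.
Since AB² = 74 ≥ 65 + 1 = 66, the angle opposite AB is not acute, so the smallest enclosing circle has AB as diameter.
Centre = midpoint of AB = (-1.5, 3.5), r² = 74/4 = 18.5.

18.5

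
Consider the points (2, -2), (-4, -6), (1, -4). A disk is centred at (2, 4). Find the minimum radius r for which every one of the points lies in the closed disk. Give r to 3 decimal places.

The required radius is the distance from (2, 4) to the farthest point.
Squared distances: 36, 136, 65.
Maximum is 136, attained at (-4, -6).
r = √136 ≈ 11.662.

11.662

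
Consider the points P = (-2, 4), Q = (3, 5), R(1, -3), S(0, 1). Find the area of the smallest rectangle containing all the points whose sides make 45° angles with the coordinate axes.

50

In coordinates u = x + y, v = x − y the rectangle is axis-aligned; the map (x,y)→(u,v) scales areas by 2.
u-values: 2, 8, -2, 1; range = 8 − (-2) = 10.
v-values: -6, -2, 4, -1; range = 4 − (-6) = 10.
Area = (10 × 10) / 2 = 50.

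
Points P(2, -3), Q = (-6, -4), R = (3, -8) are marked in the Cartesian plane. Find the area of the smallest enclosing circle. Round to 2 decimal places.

Side lengths²: PQ² = 65, PR² = 26, QR² = 97.
Since QR² = 97 ≥ 65 + 26 = 91, the angle opposite QR is not acute, so the smallest enclosing circle has QR as diameter.
Centre = midpoint of QR = (-1.5, -6), r² = 97/4 = 24.25.
Area = π·r² = π·24.25 ≈ 76.18.

76.18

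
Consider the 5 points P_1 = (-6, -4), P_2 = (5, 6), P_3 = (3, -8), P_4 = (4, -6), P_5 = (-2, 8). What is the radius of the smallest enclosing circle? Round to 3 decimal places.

8.382

A smallest enclosing disk is always determined by at most three of the input points on its boundary.
The farthest pair is P_3–P_5 with squared distance 281. The circle on this segment as diameter has centre (0.5, 0) and r² = 281/4 = 70.25.
Check P_1: distance² to centre = 58.25 ≤ 70.25, so it lies inside.
All remaining points lie in this disk, and no smaller disk contains both endpoints, so this is the minimum enclosing circle.
r = √(70.25) ≈ 8.382.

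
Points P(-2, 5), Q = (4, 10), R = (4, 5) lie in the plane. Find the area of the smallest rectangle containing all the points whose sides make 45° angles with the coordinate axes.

In coordinates u = x + y, v = x − y the rectangle is axis-aligned; the map (x,y)→(u,v) scales areas by 2.
u-values: 3, 14, 9; range = 14 − 3 = 11.
v-values: -7, -6, -1; range = -1 − (-7) = 6.
Area = (11 × 6) / 2 = 33.

33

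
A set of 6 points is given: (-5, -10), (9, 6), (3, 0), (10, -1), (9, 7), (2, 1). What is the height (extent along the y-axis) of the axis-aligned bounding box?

max y = 7, min y = -10, so height = 17.

17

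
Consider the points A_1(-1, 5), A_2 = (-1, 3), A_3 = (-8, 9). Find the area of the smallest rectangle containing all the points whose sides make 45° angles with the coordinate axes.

19.5

In coordinates u = x + y, v = x − y the rectangle is axis-aligned; the map (x,y)→(u,v) scales areas by 2.
u-values: 4, 2, 1; range = 4 − 1 = 3.
v-values: -6, -4, -17; range = -4 − (-17) = 13.
Area = (3 × 13) / 2 = 19.5.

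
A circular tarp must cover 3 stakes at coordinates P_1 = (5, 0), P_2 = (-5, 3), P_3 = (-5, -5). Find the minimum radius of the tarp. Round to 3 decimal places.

Side lengths²: P_1P_2² = 109, P_1P_3² = 125, P_2P_3² = 64.
Since P_1P_3² = 125 < 109 + 64 = 173, the triangle is acute, so the smallest enclosing circle is the circumcircle.
Circumcentre = (-0.75, -1), r² = 34.0625.
r = √(34.0625) ≈ 5.836.

5.836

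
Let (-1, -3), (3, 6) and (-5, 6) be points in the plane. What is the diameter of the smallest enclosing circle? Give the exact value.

97/9

Call the three points A, B, C in the order given.
Side lengths²: AB² = 97, AC² = 97, BC² = 64.
Since AC² = 97 < 97 + 64 = 161, the triangle is acute, so the smallest enclosing circle is the circumcircle.
Circumcentre = (-1, 43/18), r² = 9409/324.
Diameter = 2r = 2√(9409/324) = 97/9.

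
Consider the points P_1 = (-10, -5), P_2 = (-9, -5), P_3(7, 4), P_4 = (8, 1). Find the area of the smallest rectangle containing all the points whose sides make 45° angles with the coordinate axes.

156

In coordinates u = x + y, v = x − y the rectangle is axis-aligned; the map (x,y)→(u,v) scales areas by 2.
u-values: -15, -14, 11, 9; range = 11 − (-15) = 26.
v-values: -5, -4, 3, 7; range = 7 − (-5) = 12.
Area = (26 × 12) / 2 = 156.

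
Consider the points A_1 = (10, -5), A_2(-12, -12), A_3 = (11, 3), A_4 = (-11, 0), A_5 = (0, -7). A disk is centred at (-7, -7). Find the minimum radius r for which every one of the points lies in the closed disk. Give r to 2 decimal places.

The required radius is the distance from (-7, -7) to the farthest point.
Squared distances: 293, 50, 424, 65, 49.
Maximum is 424, attained at A_3.
r = √424 ≈ 20.59.

20.59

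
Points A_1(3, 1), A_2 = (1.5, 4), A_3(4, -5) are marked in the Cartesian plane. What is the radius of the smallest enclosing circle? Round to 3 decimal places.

4.670

Side lengths²: A_1A_2² = 11.25, A_1A_3² = 37, A_2A_3² = 87.25.
Since A_2A_3² = 87.25 ≥ 37 + 11.25 = 48.25, the angle opposite A_2A_3 is not acute, so the smallest enclosing circle has A_2A_3 as diameter.
Centre = midpoint of A_2A_3 = (2.75, -0.5), r² = 87.25/4 = 21.8125.
r = √(21.8125) ≈ 4.670.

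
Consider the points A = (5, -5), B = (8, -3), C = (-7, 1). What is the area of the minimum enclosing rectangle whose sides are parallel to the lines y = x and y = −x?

104.5

In coordinates u = x + y, v = x − y the rectangle is axis-aligned; the map (x,y)→(u,v) scales areas by 2.
u-values: 0, 5, -6; range = 5 − (-6) = 11.
v-values: 10, 11, -8; range = 11 − (-8) = 19.
Area = (11 × 19) / 2 = 104.5.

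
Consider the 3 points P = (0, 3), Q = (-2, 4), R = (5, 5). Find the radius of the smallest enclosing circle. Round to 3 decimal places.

3.536

Side lengths²: PQ² = 5, PR² = 29, QR² = 50.
Since QR² = 50 ≥ 29 + 5 = 34, the angle opposite QR is not acute, so the smallest enclosing circle has QR as diameter.
Centre = midpoint of QR = (1.5, 4.5), r² = 50/4 = 12.5.
r = √(12.5) ≈ 3.536.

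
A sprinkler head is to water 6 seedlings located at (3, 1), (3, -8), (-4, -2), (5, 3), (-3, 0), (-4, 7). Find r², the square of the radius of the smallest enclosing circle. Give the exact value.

A smallest enclosing disk is always determined by at most three of the input points on its boundary.
The farthest pair is (3, -8)–(-4, 7) with squared distance 274. The circle on this segment as diameter has centre (-0.5, -0.5) and r² = 274/4 = 68.5.
Check (3, 1): distance² to centre = 14.5 ≤ 68.5, so it lies inside.
All remaining points lie in this disk, and no smaller disk contains both endpoints, so this is the minimum enclosing circle.

68.5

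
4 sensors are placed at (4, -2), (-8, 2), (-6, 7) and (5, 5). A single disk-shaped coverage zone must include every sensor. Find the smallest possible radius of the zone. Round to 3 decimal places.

By Welzl's lemma the MEC is supported by two points (diametrically opposite) or three points (on a circumcircle).
The minimum enclosing circle is determined by three boundary points: (4, -2), (-8, 2), (5, 5).
Their circumcentre is (-27/22, 51/22) with r² = 11125/242.
The farthest remaining point (-6, 7) is at distance² 10817/242 ≤ 11125/242.
r = √(11125/242) ≈ 6.780.

6.780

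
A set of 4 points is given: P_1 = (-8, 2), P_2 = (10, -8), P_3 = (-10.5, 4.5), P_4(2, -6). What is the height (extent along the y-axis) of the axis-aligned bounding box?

max y = 4.5, min y = -8, so height = 12.5.

12.5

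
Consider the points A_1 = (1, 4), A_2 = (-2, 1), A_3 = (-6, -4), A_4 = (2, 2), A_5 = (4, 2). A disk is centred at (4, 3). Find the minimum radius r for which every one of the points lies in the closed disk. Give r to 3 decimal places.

The required radius is the distance from (4, 3) to the farthest point.
Squared distances: 10, 40, 149, 5, 1.
Maximum is 149, attained at A_3.
r = √149 ≈ 12.207.

12.207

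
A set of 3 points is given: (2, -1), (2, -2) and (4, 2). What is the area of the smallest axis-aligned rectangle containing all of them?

8

x ranges over [2, 4], width 2.
y ranges over [-2, 2], height 4.
Area = 2 × 4 = 8.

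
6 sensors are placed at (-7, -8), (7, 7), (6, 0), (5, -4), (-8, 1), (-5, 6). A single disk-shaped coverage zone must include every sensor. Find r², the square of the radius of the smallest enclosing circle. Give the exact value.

A smallest enclosing disk is always determined by at most three of the input points on its boundary.
The farthest pair is (-7, -8)–(7, 7) with squared distance 421. The circle on this segment as diameter has centre (0, -0.5) and r² = 421/4 = 105.25.
Check (6, 0): distance² to centre = 36.25 ≤ 105.25, so it lies inside.
All remaining points lie in this disk, and no smaller disk contains both endpoints, so this is the minimum enclosing circle.

105.25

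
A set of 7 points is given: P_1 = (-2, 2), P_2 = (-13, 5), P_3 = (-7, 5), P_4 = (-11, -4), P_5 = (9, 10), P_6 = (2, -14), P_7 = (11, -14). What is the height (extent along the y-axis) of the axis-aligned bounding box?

max y = 10, min y = -14, so height = 24.

24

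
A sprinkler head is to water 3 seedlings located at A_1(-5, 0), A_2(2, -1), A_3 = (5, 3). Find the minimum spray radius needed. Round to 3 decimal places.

5.220

Side lengths²: A_1A_2² = 50, A_1A_3² = 109, A_2A_3² = 25.
Since A_1A_3² = 109 ≥ 50 + 25 = 75, the angle opposite A_1A_3 is not acute, so the smallest enclosing circle has A_1A_3 as diameter.
Centre = midpoint of A_1A_3 = (0, 1.5), r² = 109/4 = 27.25.
r = √(27.25) ≈ 5.220.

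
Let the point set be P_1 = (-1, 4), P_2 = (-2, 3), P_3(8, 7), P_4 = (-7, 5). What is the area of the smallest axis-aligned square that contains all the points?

The bounding box has width 15 and height 4.
An axis-aligned square enclosing the set must have side ≥ max(width, height).
So the minimum side is max(15, 4) = 15.
Area = 15² = 225.

225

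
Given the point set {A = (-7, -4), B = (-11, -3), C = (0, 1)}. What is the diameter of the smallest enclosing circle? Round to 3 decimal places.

Side lengths²: AB² = 17, AC² = 74, BC² = 137.
Since BC² = 137 ≥ 74 + 17 = 91, the angle opposite BC is not acute, so the smallest enclosing circle has BC as diameter.
Centre = midpoint of BC = (-5.5, -1), r² = 137/4 = 34.25.
Diameter = 2r = 2√(34.25) ≈ 11.705.

11.705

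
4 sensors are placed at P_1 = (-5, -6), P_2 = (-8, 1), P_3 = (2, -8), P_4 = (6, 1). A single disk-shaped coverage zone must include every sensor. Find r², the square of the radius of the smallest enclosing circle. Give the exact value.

The minimum enclosing circle is determined by three boundary points: P_2, P_3, P_4.
Their circumcentre is (-1, -23/18) with r² = 17557/324.
The farthest remaining point P_1 is at distance² 12409/324 ≤ 17557/324.

17557/324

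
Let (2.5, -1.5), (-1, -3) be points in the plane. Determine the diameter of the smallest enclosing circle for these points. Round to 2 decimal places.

The smallest circle enclosing two points has them as diameter endpoints.
Centre = midpoint = (0.75, -2.25); r² = |(2.5, -1.5)−(-1, -3)|²/4 = 14.5/4 = 3.625.
Diameter = 2r = 2√(3.625) ≈ 3.81.

3.81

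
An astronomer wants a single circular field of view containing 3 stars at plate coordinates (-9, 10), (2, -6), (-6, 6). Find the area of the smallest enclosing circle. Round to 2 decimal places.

296.10

Call the three points A, B, C in the order given.
Side lengths²: AB² = 377, AC² = 25, BC² = 208.
Since AB² = 377 ≥ 208 + 25 = 233, the angle opposite AB is not acute, so the smallest enclosing circle has AB as diameter.
Centre = midpoint of AB = (-3.5, 2), r² = 377/4 = 94.25.
Area = π·r² = π·94.25 ≈ 296.10.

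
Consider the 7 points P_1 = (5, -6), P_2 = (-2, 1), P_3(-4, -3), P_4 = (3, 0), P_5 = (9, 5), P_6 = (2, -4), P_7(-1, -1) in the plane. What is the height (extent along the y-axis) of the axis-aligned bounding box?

max y = 5, min y = -6, so height = 11.

11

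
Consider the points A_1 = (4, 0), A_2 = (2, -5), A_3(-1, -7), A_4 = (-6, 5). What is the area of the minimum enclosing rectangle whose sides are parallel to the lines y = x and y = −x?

108

In coordinates u = x + y, v = x − y the rectangle is axis-aligned; the map (x,y)→(u,v) scales areas by 2.
u-values: 4, -3, -8, -1; range = 4 − (-8) = 12.
v-values: 4, 7, 6, -11; range = 7 − (-11) = 18.
Area = (12 × 18) / 2 = 108.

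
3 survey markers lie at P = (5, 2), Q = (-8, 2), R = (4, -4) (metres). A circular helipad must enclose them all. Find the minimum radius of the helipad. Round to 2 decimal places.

Side lengths²: PQ² = 169, PR² = 37, QR² = 180.
Since QR² = 180 < 169 + 37 = 206, the triangle is acute, so the smallest enclosing circle is the circumcircle.
Circumcentre = (-1.5, 0), r² = 46.25.
r = √(46.25) ≈ 6.80.

6.80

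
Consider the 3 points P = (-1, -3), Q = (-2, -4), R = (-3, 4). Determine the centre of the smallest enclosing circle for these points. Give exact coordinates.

Side lengths²: PQ² = 2, PR² = 53, QR² = 65.
Since QR² = 65 ≥ 53 + 2 = 55, the angle opposite QR is not acute, so the smallest enclosing circle has QR as diameter.
Centre = midpoint of QR = (-2.5, 0), r² = 65/4 = 16.25.
Centre = (-2.5, 0).

(-2.5, 0)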